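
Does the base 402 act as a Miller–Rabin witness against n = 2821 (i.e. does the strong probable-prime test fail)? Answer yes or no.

n − 1 = 2820 = 2^2 · 705, so s = 2 and d = 705.
x_0 = 402^705 mod 2821 = 2820.
x_0 = 2820 ≡ −1, so 402 is not a witness.

no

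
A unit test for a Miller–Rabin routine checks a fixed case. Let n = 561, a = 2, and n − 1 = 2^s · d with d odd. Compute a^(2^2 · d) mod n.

67

n − 1 = 560 = 2^4 · 35, so s = 4 and d = 35.
x_0 = 2^35 mod 561 = 263.
x_1 = 263^2 mod 561 = 166.
x_2 = 166^2 mod 561 = 67.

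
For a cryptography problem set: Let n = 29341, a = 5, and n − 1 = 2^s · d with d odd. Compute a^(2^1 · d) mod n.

n − 1 = 29340 = 2^2 · 7335, so s = 2 and d = 7335.
x_0 = 5^7335 mod 29341 = 15127.
x_1 = 15127^2 mod 29341 = 25011.

25011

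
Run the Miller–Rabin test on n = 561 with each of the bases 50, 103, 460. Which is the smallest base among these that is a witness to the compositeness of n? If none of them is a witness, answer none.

n − 1 = 560 = 2^4 · 35, so s = 4 and d = 35.
Base 50: x_0 = 50^35 mod 561 = 560. x_0 = 560 ≡ −1, so 50 is not a witness.
Base 103: x_0 = 103^35 mod 561 = 1. x_0 = 1, so 103 is not a witness.
Base 460: x_0 = 460^35 mod 561 = 1. x_0 = 1, so 460 is not a witness.
No listed base is a witness for 561.

none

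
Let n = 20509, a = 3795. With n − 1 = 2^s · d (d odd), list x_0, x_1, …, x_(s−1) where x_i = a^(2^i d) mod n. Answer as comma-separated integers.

1, 1

n − 1 = 20508 = 2^2 · 5127, so s = 2 and d = 5127.
x_0 = 3795^5127 mod 20509 = 1.
x_1 = 1^2 mod 20509 = 1.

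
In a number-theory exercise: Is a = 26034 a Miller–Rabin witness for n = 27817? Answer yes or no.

no

n − 1 = 27816 = 2^3 · 3477, so s = 3 and d = 3477.
Repeated squaring mod 27817: 26034^1 ≡ 26034, 26034^2 ≡ 7951, 26034^4 ≡ 18177, 26034^8 ≡ 20820, 26034^16 ≡ 89, 26034^32 ≡ 7921, 26034^64 ≡ 14906, 26034^128 ≡ 14457, 26034^256 ≡ 15728, 26034^512 ≡ 21220, 26034^1024 ≡ 14621, 26034^2048 ≡ 27813.
3477 = 2048 + 1024 + 256 + 128 + 16 + 4 + 1, so 26034^3477 ≡ 27813·14621·15728·14457·89·18177·26034 ≡ 21219 (mod 27817).
x_0 = 26034^3477 mod 27817 = 21219.
x_0 is neither 1 nor 27816, so continue squaring.
x_1 = 21219^2 mod 27817 = 27816.
x_1 ≡ −1, so 26034 is not a witness.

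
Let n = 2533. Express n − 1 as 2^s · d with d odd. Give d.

633

Halving: 2532 → 1266 → 633; 633 is odd.
So 2532 = 2^2 · 633.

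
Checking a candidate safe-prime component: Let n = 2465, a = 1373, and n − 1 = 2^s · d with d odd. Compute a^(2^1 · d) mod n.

2464

n − 1 = 2464 = 2^5 · 77, so s = 5 and d = 77.
x_0 = 1373^77 mod 2465 = 1288.
x_1 = 1288^2 mod 2465 = 2464.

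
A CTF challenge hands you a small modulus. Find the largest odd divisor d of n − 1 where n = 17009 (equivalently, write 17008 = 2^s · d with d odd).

Halving: 17008 → 8504 → 4252 → 2126 → 1063; 1063 is odd.
So 17008 = 2^4 · 1063.

1063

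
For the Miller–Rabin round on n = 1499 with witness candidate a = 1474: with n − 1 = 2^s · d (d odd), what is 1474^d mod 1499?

1498

n − 1 = 1498 = 2^1 · 749, so s = 1 and d = 749.
1474^749 mod 1499 = 1498.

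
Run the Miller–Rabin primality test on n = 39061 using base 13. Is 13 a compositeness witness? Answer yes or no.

n − 1 = 39060 = 2^2 · 9765, so s = 2 and d = 9765.
x_0 = 13^9765 mod 39061 = 36156.
x_0 is neither 1 nor 39060, so continue squaring.
x_1 = 36156^2 mod 39061 = 1849.
Reached i = s−1 = 1 without hitting −1: 13 is a Miller–Rabin witness and 39061 is composite.

yes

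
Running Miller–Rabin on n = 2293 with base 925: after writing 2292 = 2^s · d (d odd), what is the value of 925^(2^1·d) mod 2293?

1

n − 1 = 2292 = 2^2 · 573, so s = 2 and d = 573.
Repeated squaring mod 2293: 925^1 ≡ 925, 925^2 ≡ 336, 925^4 ≡ 539, 925^8 ≡ 1603, 925^16 ≡ 1449, 925^32 ≡ 1506, 925^64 ≡ 259, 925^128 ≡ 584, 925^256 ≡ 1692, 925^512 ≡ 1200.
573 = 512 + 32 + 16 + 8 + 4 + 1, so 925^573 ≡ 1200·1506·1449·1603·539·925 ≡ 1 (mod 2293).
x_0 = 1.
x_1 = 1^2 mod 2293 = 1.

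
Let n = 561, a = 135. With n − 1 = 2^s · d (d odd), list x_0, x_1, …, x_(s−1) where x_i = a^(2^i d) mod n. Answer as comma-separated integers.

441, 375, 375, 375

n − 1 = 560 = 2^4 · 35, so s = 4 and d = 35.
x_0 = 135^35 mod 561 = 441.
x_1 = 441^2 mod 561 = 375.
x_2 = 375^2 mod 561 = 375.
x_3 = 375^2 mod 561 = 375.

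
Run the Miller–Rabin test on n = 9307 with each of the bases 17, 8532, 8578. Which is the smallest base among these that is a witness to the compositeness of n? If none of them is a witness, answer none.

n − 1 = 9306 = 2^1 · 4653, so s = 1 and d = 4653.
Base 17: x_0 = 17^4653 mod 9307 = 514. x_0 ∉ {1, 9306} and s = 1, so 17 is a Miller–Rabin witness and 9307 is composite.
Base 8532: x_0 = 8532^4653 mod 9307 = 3508. x_0 ∉ {1, 9306} and s = 1, so 8532 is a Miller–Rabin witness and 9307 is composite.
Base 8578: x_0 = 8578^4653 mod 9307 = 4396. x_0 ∉ {1, 9306} and s = 1, so 8578 is a Miller–Rabin witness and 9307 is composite.
The smallest witness among the given bases is 17.

17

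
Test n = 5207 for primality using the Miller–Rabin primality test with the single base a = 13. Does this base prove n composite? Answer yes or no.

yes

n − 1 = 5206 = 2^1 · 2603, so s = 1 and d = 2603.
Repeated squaring mod 5207: 13^1 ≡ 13, 13^2 ≡ 169, 13^4 ≡ 2526, 13^8 ≡ 2101, 13^16 ≡ 3872, 13^32 ≡ 1431, 13^64 ≡ 1410, 13^128 ≡ 4233, 13^256 ≡ 1002, 13^512 ≡ 4260, 13^1024 ≡ 1205, 13^2048 ≡ 4479.
2603 = 2048 + 512 + 32 + 8 + 2 + 1, so 13^2603 ≡ 4479·4260·1431·2101·169·13 ≡ 1418 (mod 5207).
x_0 = 13^2603 mod 5207 = 1418.
x_0 ∉ {1, 5206} and s = 1, so 13 is a Miller–Rabin witness and 5207 is composite.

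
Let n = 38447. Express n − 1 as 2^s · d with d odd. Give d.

19223

Halving: 38446 → 19223; 19223 is odd.
So 38446 = 2^1 · 19223.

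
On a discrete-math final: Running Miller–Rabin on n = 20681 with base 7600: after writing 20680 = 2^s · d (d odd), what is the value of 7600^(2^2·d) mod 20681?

n − 1 = 20680 = 2^3 · 2585, so s = 3 and d = 2585.
x_0 = 7600^2585 mod 20681 = 18006.
x_1 = 18006^2 mod 20681 = 20680.
x_2 = 20680^2 mod 20681 = 1.

1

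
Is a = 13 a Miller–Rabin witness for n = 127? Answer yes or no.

n − 1 = 126 = 2^1 · 63, so s = 1 and d = 63.
Repeated squaring mod 127: 13^1 ≡ 13, 13^2 ≡ 42, 13^4 ≡ 113, 13^8 ≡ 69, 13^16 ≡ 62, 13^32 ≡ 34.
63 = 32 + 16 + 8 + 4 + 2 + 1, so 13^63 ≡ 34·62·69·113·42·13 ≡ 1 (mod 127).
x_0 = 13^63 mod 127 = 1.
x_0 = 1, so 13 is not a witness.

no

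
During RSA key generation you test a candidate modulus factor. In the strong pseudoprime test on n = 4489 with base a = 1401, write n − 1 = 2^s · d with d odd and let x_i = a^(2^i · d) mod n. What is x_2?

n − 1 = 4488 = 2^3 · 561, so s = 3 and d = 561.
Repeated squaring mod 4489: 1401^1 ≡ 1401, 1401^2 ≡ 1108, 1401^4 ≡ 2167, 1401^8 ≡ 395, 1401^16 ≡ 3399, 1401^32 ≡ 3004, 1401^64 ≡ 1126, 1401^128 ≡ 1978, 1401^256 ≡ 2565, 1401^512 ≡ 2840.
561 = 512 + 32 + 16 + 1, so 1401^561 ≡ 2840·3004·3399·1401 ≡ 602 (mod 4489).
x_0 = 602.
x_1 = 602^2 mod 4489 = 3284.
x_2 = 3284^2 mod 4489 = 2078.

2078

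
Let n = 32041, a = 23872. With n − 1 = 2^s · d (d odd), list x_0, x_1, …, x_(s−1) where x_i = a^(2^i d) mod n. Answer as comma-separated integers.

9846, 19691, 7340

n − 1 = 32040 = 2^3 · 4005, so s = 3 and d = 4005.
x_0 = 23872^4005 mod 32041 = 9846.
x_1 = 9846^2 mod 32041 = 19691.
x_2 = 19691^2 mod 32041 = 7340.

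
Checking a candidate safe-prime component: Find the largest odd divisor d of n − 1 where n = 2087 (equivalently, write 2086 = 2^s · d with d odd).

1043

Halving: 2086 → 1043; 1043 is odd.
So 2086 = 2^1 · 1043.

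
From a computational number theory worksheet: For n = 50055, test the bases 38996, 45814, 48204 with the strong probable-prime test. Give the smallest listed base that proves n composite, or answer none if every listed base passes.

38996

n − 1 = 50054 = 2^1 · 25027, so s = 1 and d = 25027.
Base 38996: x_0 = 38996^25027 mod 50055 = 34856. x_0 ∉ {1, 50054} and s = 1, so 38996 is a Miller–Rabin witness and 50055 is composite.
Base 45814: x_0 = 45814^25027 mod 50055 = 30394. x_0 ∉ {1, 50054} and s = 1, so 45814 is a Miller–Rabin witness and 50055 is composite.
Base 48204: x_0 = 48204^25027 mod 50055 = 6294. x_0 ∉ {1, 50054} and s = 1, so 48204 is a Miller–Rabin witness and 50055 is composite.
The smallest witness among the given bases is 38996.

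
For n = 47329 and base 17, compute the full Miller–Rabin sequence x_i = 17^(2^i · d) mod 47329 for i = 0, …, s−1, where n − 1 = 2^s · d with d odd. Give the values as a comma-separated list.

n − 1 = 47328 = 2^5 · 1479, so s = 5 and d = 1479.
x_0 = 17^1479 mod 47329 = 5502.
x_1 = 5502^2 mod 47329 = 28773.
x_2 = 28773^2 mod 47329 = 6661.
x_3 = 6661^2 mod 47329 = 21648.
x_4 = 21648^2 mod 47329 = 31475.

5502, 28773, 6661, 21648, 31475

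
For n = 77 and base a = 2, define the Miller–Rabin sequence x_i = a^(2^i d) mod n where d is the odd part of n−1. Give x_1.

25

n − 1 = 76 = 2^2 · 19, so s = 2 and d = 19.
x_0 = 2^19 mod 77 = 72.
x_1 = 72^2 mod 77 = 25.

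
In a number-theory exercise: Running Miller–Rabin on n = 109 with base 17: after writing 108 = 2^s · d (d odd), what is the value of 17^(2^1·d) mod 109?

108

n − 1 = 108 = 2^2 · 27, so s = 2 and d = 27.
x_0 = 17^27 mod 109 = 33.
x_1 = 33^2 mod 109 = 108.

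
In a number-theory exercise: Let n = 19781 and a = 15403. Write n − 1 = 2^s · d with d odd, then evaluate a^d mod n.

10420

n − 1 = 19780 = 2^2 · 4945, so s = 2 and d = 4945.
Repeated squaring mod 19781: 15403^1 ≡ 15403, 15403^2 ≡ 18876, 15403^4 ≡ 8004, 15403^8 ≡ 13138, 15403^16 ≡ 17819, 15403^32 ≡ 11930, 15403^64 ≡ 605, 15403^128 ≡ 9967, 15403^256 ≡ 907, 15403^512 ≡ 11628, 15403^1024 ≡ 7249, 15403^2048 ≡ 9665, 15403^4096 ≡ 6343.
4945 = 4096 + 512 + 256 + 64 + 16 + 1, so 15403^4945 ≡ 6343·11628·907·605·17819·15403 ≡ 10420 (mod 19781).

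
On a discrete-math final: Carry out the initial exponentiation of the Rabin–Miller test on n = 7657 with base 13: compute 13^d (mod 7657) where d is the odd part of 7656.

3185

n − 1 = 7656 = 2^3 · 957, so s = 3 and d = 957.
13^957 mod 7657 = 3185.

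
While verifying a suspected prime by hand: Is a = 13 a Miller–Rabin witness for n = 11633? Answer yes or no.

no

n − 1 = 11632 = 2^4 · 727, so s = 4 and d = 727.
x_0 = 13^727 mod 11633 = 7191.
x_0 is neither 1 nor 11632, so continue squaring.
x_1 = 7191^2 mod 11633 = 1796.
x_2 = 1796^2 mod 11633 = 3275.
x_3 = 3275^2 mod 11633 = 11632.
x_3 ≡ −1, so 13 is not a witness.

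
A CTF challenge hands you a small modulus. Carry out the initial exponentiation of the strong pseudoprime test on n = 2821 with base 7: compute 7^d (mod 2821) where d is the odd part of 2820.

931

n − 1 = 2820 = 2^2 · 705, so s = 2 and d = 705.
7^705 mod 2821 = 931.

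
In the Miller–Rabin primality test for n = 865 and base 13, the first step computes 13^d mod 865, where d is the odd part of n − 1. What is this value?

67

n − 1 = 864 = 2^5 · 27, so s = 5 and d = 27.
13^27 mod 865 = 67.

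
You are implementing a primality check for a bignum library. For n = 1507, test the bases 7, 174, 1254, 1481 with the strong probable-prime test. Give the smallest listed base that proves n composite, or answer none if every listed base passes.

n − 1 = 1506 = 2^1 · 753, so s = 1 and d = 753.
Base 7: x_0 = 7^753 mod 1507 = 915. x_0 ∉ {1, 1506} and s = 1, so 7 is a Miller–Rabin witness and 1507 is composite.
Base 174: x_0 = 174^753 mod 1507 = 311. x_0 ∉ {1, 1506} and s = 1, so 174 is a Miller–Rabin witness and 1507 is composite.
Base 1254: x_0 = 1254^753 mod 1507 = 143. x_0 ∉ {1, 1506} and s = 1, so 1254 is a Miller–Rabin witness and 1507 is composite.
Base 1481: x_0 = 1481^753 mod 1507 = 1421. x_0 ∉ {1, 1506} and s = 1, so 1481 is a Miller–Rabin witness and 1507 is composite.
The smallest witness among the given bases is 7.

7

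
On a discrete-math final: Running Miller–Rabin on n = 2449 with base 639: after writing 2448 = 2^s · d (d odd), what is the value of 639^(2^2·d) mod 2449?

2143

n − 1 = 2448 = 2^4 · 153, so s = 4 and d = 153.
x_0 = 639^153 mod 2449 = 752.
x_1 = 752^2 mod 2449 = 2234.
x_2 = 2234^2 mod 2449 = 2143.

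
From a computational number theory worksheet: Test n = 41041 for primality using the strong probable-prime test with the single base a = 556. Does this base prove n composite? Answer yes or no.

n − 1 = 41040 = 2^4 · 2565, so s = 4 and d = 2565.
Repeated squaring mod 41041: 556^1 ≡ 556, 556^2 ≡ 21849, 556^4 ≡ 30930, 556^8 ≡ 40231, 556^16 ≡ 40485, 556^32 ≡ 21849, 556^64 ≡ 30930, 556^128 ≡ 40231, 556^256 ≡ 40485, 556^512 ≡ 21849, 556^1024 ≡ 30930, 556^2048 ≡ 40231.
2565 = 2048 + 512 + 4 + 1, so 556^2565 ≡ 40231·21849·30930·556 ≡ 41040 (mod 41041).
x_0 = 556^2565 mod 41041 = 41040.
x_0 = 41040 ≡ −1, so 556 is not a witness.

no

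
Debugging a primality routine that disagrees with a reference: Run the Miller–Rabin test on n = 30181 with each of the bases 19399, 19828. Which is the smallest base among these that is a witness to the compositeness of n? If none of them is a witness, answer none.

none

n − 1 = 30180 = 2^2 · 7545, so s = 2 and d = 7545.
Base 19399: x_0 = 19399^7545 mod 30181 = 25436. x_0 is neither 1 nor 30180, so continue squaring. x_1 = 25436^2 mod 30181 = 30180. x_1 ≡ −1, so 19399 is not a witness.
Base 19828: x_0 = 19828^7545 mod 30181 = 1. x_0 = 1, so 19828 is not a witness.
No listed base is a witness for 30181.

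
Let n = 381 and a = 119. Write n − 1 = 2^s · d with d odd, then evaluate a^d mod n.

n − 1 = 380 = 2^2 · 95, so s = 2 and d = 95.
Repeated squaring mod 381: 119^1 ≡ 119, 119^2 ≡ 64, 119^4 ≡ 286, 119^8 ≡ 262, 119^16 ≡ 64, 119^32 ≡ 286, 119^64 ≡ 262.
95 = 64 + 16 + 8 + 4 + 2 + 1, so 119^95 ≡ 262·64·262·286·64·119 ≡ 95 (mod 381).

95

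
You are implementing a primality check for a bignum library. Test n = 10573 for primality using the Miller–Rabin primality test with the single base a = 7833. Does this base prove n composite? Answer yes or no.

yes

n − 1 = 10572 = 2^2 · 2643, so s = 2 and d = 2643.
Repeated squaring mod 10573: 7833^1 ≡ 7833, 7833^2 ≡ 770, 7833^4 ≡ 812, 7833^8 ≡ 3818, 7833^16 ≡ 7530, 7833^32 ≡ 8474, 7833^64 ≡ 7433, 7833^128 ≡ 5564, 7833^256 ≡ 352, 7833^512 ≡ 7601, 7833^1024 ≡ 4329, 7833^2048 ≡ 4885.
2643 = 2048 + 512 + 64 + 16 + 2 + 1, so 7833^2643 ≡ 4885·7601·7433·7530·770·7833 ≡ 9456 (mod 10573).
x_0 = 7833^2643 mod 10573 = 9456.
x_0 is neither 1 nor 10572, so continue squaring.
x_1 = 9456^2 mod 10573 = 75.
Reached i = s−1 = 1 without hitting −1: 7833 is a Miller–Rabin witness and 10573 is composite.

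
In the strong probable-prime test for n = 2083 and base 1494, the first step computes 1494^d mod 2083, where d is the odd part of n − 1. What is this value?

2082

n − 1 = 2082 = 2^1 · 1041, so s = 1 and d = 1041.
Repeated squaring mod 2083: 1494^1 ≡ 1494, 1494^2 ≡ 1143, 1494^4 ≡ 408, 1494^8 ≡ 1907, 1494^16 ≡ 1814, 1494^32 ≡ 1539, 1494^64 ≡ 150, 1494^128 ≡ 1670, 1494^256 ≡ 1846, 1494^512 ≡ 2011, 1494^1024 ≡ 1018.
1041 = 1024 + 16 + 1, so 1494^1041 ≡ 1018·1814·1494 ≡ 2082 (mod 2083).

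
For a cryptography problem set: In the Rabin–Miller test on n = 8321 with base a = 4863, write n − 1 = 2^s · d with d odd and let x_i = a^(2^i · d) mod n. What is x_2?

1

n − 1 = 8320 = 2^7 · 65, so s = 7 and d = 65.
Repeated squaring mod 8321: 4863^1 ≡ 4863, 4863^2 ≡ 487, 4863^4 ≡ 4181, 4863^8 ≡ 6661, 4863^16 ≡ 1349, 4863^32 ≡ 5823, 4863^64 ≡ 7575.
65 = 64 + 1, so 4863^65 ≡ 7575·4863 ≡ 158 (mod 8321).
x_0 = 158.
x_1 = 158^2 mod 8321 = 1.
x_2 = 1^2 mod 8321 = 1.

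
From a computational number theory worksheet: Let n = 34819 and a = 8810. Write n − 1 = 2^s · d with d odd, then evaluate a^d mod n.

n − 1 = 34818 = 2^1 · 17409, so s = 1 and d = 17409.
8810^17409 mod 34819 = 1.

1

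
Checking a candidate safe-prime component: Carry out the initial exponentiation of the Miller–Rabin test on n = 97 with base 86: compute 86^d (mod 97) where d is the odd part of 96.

n − 1 = 96 = 2^5 · 3, so s = 5 and d = 3.
86^3 mod 97 = 27.

27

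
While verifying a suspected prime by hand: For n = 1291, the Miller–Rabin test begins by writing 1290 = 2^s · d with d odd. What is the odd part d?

Halving: 1290 → 645; 645 is odd.
So 1290 = 2^1 · 645.

645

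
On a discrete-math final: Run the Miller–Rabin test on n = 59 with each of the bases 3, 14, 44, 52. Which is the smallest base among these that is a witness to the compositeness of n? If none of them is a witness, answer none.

n − 1 = 58 = 2^1 · 29, so s = 1 and d = 29.
Base 3: x_0 = 3^29 mod 59 = 1. x_0 = 1, so 3 is not a witness.
Base 14: x_0 = 14^29 mod 59 = 58. x_0 = 58 ≡ −1, so 14 is not a witness.
Base 44: x_0 = 44^29 mod 59 = 58. x_0 = 58 ≡ −1, so 44 is not a witness.
Base 52: x_0 = 52^29 mod 59 = 58. x_0 = 58 ≡ −1, so 52 is not a witness.
No listed base is a witness for 59.

none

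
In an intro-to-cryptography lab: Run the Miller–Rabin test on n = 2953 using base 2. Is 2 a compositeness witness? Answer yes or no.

n − 1 = 2952 = 2^3 · 369, so s = 3 and d = 369.
x_0 = 2^369 mod 2953 = 1226.
x_0 is neither 1 nor 2952, so continue squaring.
x_1 = 1226^2 mod 2953 = 2952.
x_1 ≡ −1, so 2 is not a witness.

no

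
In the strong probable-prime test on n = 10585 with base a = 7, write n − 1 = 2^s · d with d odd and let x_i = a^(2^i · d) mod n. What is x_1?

n − 1 = 10584 = 2^3 · 1323, so s = 3 and d = 1323.
Repeated squaring mod 10585: 7^1 ≡ 7, 7^2 ≡ 49, 7^4 ≡ 2401, 7^8 ≡ 6561, 7^16 ≡ 8111, 7^32 ≡ 2546, 7^64 ≡ 4096, 7^128 ≡ 10576, 7^256 ≡ 81, 7^512 ≡ 6561, 7^1024 ≡ 8111.
1323 = 1024 + 256 + 32 + 8 + 2 + 1, so 7^1323 ≡ 8111·81·2546·6561·49·7 ≡ 5453 (mod 10585).
x_0 = 5453.
x_1 = 5453^2 mod 10585 = 1944.

1944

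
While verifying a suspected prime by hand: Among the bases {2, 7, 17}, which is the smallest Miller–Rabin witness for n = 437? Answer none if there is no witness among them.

2

n − 1 = 436 = 2^2 · 109, so s = 2 and d = 109.
Base 2: x_0 = 2^109 mod 437 = 173. x_0 is neither 1 nor 436, so continue squaring. x_1 = 173^2 mod 437 = 213. Reached i = s−1 = 1 without hitting −1: 2 is a Miller–Rabin witness and 437 is composite.
Base 7: x_0 = 7^109 mod 437 = 102. x_0 is neither 1 nor 436, so continue squaring. x_1 = 102^2 mod 437 = 353. Reached i = s−1 = 1 without hitting −1: 7 is a Miller–Rabin witness and 437 is composite.
Base 17: x_0 = 17^109 mod 437 = 226. x_0 is neither 1 nor 436, so continue squaring. x_1 = 226^2 mod 437 = 384. Reached i = s−1 = 1 without hitting −1: 17 is a Miller–Rabin witness and 437 is composite.
The smallest witness among the given bases is 2.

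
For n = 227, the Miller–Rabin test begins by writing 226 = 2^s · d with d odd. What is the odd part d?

Halving: 226 → 113; 113 is odd.
So 226 = 2^1 · 113.

113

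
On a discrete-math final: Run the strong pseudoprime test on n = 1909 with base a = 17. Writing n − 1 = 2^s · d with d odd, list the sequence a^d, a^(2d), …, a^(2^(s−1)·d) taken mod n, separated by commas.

n − 1 = 1908 = 2^2 · 477, so s = 2 and d = 477.
x_0 = 17^477 mod 1909 = 590.
x_1 = 590^2 mod 1909 = 662.

590, 662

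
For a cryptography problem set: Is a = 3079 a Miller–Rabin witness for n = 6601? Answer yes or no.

n − 1 = 6600 = 2^3 · 825, so s = 3 and d = 825.
x_0 = 3079^825 mod 6601 = 6600.
x_0 = 6600 ≡ −1, so 3079 is not a witness.

no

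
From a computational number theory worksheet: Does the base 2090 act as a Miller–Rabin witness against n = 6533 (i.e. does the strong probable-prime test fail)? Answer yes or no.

n − 1 = 6532 = 2^2 · 1633, so s = 2 and d = 1633.
x_0 = 2090^1633 mod 6533 = 6297.
x_0 is neither 1 nor 6532, so continue squaring.
x_1 = 6297^2 mod 6533 = 3432.
Reached i = s−1 = 1 without hitting −1: 2090 is a Miller–Rabin witness and 6533 is composite.

yes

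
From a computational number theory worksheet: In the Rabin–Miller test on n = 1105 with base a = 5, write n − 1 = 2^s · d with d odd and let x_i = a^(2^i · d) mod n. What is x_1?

740

n − 1 = 1104 = 2^4 · 69, so s = 4 and d = 69.
By repeated squaring, 5^69 ≡ 915 (mod 1105).
x_0 = 915.
x_1 = 915^2 mod 1105 = 740.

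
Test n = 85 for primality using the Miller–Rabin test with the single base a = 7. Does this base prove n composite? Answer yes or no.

n − 1 = 84 = 2^2 · 21, so s = 2 and d = 21.
x_0 = 7^21 mod 85 = 62.
x_0 is neither 1 nor 84, so continue squaring.
x_1 = 62^2 mod 85 = 19.
Reached i = s−1 = 1 without hitting −1: 7 is a Miller–Rabin witness and 85 is composite.

yes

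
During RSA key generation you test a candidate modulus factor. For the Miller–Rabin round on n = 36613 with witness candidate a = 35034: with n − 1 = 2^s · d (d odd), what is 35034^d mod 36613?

n − 1 = 36612 = 2^2 · 9153, so s = 2 and d = 9153.
35034^9153 mod 36613 = 10204.

10204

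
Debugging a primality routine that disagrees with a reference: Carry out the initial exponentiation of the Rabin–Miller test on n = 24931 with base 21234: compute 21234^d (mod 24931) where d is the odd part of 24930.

10513

n − 1 = 24930 = 2^1 · 12465, so s = 1 and d = 12465.
21234^12465 mod 24931 = 10513.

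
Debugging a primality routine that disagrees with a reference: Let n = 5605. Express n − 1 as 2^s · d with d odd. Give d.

1401

Halving: 5604 → 2802 → 1401; 1401 is odd.
So 5604 = 2^2 · 1401.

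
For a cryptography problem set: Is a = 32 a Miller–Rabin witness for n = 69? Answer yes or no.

yes

n − 1 = 68 = 2^2 · 17, so s = 2 and d = 17.
Repeated squaring mod 69: 32^1 ≡ 32, 32^2 ≡ 58, 32^4 ≡ 52, 32^8 ≡ 13, 32^16 ≡ 31.
17 = 16 + 1, so 32^17 ≡ 31·32 ≡ 26 (mod 69).
x_0 = 32^17 mod 69 = 26.
x_0 is neither 1 nor 68, so continue squaring.
x_1 = 26^2 mod 69 = 55.
Reached i = s−1 = 1 without hitting −1: 32 is a Miller–Rabin witness and 69 is composite.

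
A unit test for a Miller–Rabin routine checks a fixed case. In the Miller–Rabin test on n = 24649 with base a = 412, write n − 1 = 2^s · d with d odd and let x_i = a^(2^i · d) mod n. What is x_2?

19312

n − 1 = 24648 = 2^3 · 3081, so s = 3 and d = 3081.
x_0 = 412^3081 mod 24649 = 1699.
x_1 = 1699^2 mod 24649 = 2668.
x_2 = 2668^2 mod 24649 = 19312.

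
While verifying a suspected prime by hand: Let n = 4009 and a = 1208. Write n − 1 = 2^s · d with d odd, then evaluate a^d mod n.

1122

n − 1 = 4008 = 2^3 · 501, so s = 3 and d = 501.
Repeated squaring mod 4009: 1208^1 ≡ 1208, 1208^2 ≡ 3997, 1208^4 ≡ 144, 1208^8 ≡ 691, 1208^16 ≡ 410, 1208^32 ≡ 3731, 1208^64 ≡ 1113, 1208^128 ≡ 3997, 1208^256 ≡ 144.
501 = 256 + 128 + 64 + 32 + 16 + 4 + 1, so 1208^501 ≡ 144·3997·1113·3731·410·144·1208 ≡ 1122 (mod 4009).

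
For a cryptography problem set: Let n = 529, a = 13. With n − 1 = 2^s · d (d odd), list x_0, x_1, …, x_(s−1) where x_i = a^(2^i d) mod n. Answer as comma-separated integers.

254, 507, 484, 438

n − 1 = 528 = 2^4 · 33, so s = 4 and d = 33.
x_0 = 13^33 mod 529 = 254.
x_1 = 254^2 mod 529 = 507.
x_2 = 507^2 mod 529 = 484.
x_3 = 484^2 mod 529 = 438.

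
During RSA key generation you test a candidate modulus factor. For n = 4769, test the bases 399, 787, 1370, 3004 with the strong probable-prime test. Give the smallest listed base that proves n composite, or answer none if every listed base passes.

399

n − 1 = 4768 = 2^5 · 149, so s = 5 and d = 149.
Base 399: x_0 = 399^149 mod 4769 = 4009. x_0 is neither 1 nor 4768, so continue squaring. x_1 = 4009^2 mod 4769 = 551. x_2 = 551^2 mod 4769 = 3154. x_3 = 3154^2 mod 4769 = 4351. x_4 = 4351^2 mod 4769 = 3040. Reached i = s−1 = 4 without hitting −1: 399 is a Miller–Rabin witness and 4769 is composite.
Base 787: x_0 = 787^149 mod 4769 = 1418. x_0 is neither 1 nor 4768, so continue squaring. x_1 = 1418^2 mod 4769 = 2975. x_2 = 2975^2 mod 4769 = 4130. x_3 = 4130^2 mod 4769 = 2956. x_4 = 2956^2 mod 4769 = 1128. Reached i = s−1 = 4 without hitting −1: 787 is a Miller–Rabin witness and 4769 is composite.
Base 1370: x_0 = 1370^149 mod 4769 = 3034. x_0 is neither 1 nor 4768, so continue squaring. x_1 = 3034^2 mod 4769 = 986. x_2 = 986^2 mod 4769 = 4089. x_3 = 4089^2 mod 4769 = 4576. x_4 = 4576^2 mod 4769 = 3866. Reached i = s−1 = 4 without hitting −1: 1370 is a Miller–Rabin witness and 4769 is composite.
Base 3004: x_0 = 3004^149 mod 4769 = 3357. x_0 is neither 1 nor 4768, so continue squaring. x_1 = 3357^2 mod 4769 = 302. x_2 = 302^2 mod 4769 = 593. x_3 = 593^2 mod 4769 = 3512. x_4 = 3512^2 mod 4769 = 1510. Reached i = s−1 = 4 without hitting −1: 3004 is a Miller–Rabin witness and 4769 is composite.
The smallest witness among the given bases is 399.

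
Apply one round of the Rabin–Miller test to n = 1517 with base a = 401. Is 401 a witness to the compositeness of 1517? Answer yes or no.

no

n − 1 = 1516 = 2^2 · 379, so s = 2 and d = 379.
By repeated squaring, 401^379 ≡ 1116 (mod 1517).
x_0 = 401^379 mod 1517 = 1116.
x_0 is neither 1 nor 1516, so continue squaring.
x_1 = 1116^2 mod 1517 = 1516.
x_1 ≡ −1, so 401 is not a witness.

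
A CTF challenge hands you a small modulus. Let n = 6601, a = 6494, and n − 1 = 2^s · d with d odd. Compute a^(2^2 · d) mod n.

n − 1 = 6600 = 2^3 · 825, so s = 3 and d = 825.
x_0 = 6494^825 mod 6601 = 944.
x_1 = 944^2 mod 6601 = 1.
x_2 = 1^2 mod 6601 = 1.

1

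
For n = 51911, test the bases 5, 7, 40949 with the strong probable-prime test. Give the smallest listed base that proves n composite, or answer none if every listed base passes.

5

n − 1 = 51910 = 2^1 · 25955, so s = 1 and d = 25955.
Base 5: x_0 = 5^25955 mod 51911 = 34906. x_0 ∉ {1, 51910} and s = 1, so 5 is a Miller–Rabin witness and 51911 is composite.
Base 7: x_0 = 7^25955 mod 51911 = 15889. x_0 ∉ {1, 51910} and s = 1, so 7 is a Miller–Rabin witness and 51911 is composite.
Base 40949: x_0 = 40949^25955 mod 51911 = 6190. x_0 ∉ {1, 51910} and s = 1, so 40949 is a Miller–Rabin witness and 51911 is composite.
The smallest witness among the given bases is 5.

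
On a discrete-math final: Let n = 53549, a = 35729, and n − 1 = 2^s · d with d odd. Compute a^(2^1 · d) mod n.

1

n − 1 = 53548 = 2^2 · 13387, so s = 2 and d = 13387.
Repeated squaring mod 53549: 35729^1 ≡ 35729, 35729^2 ≡ 6830, 35729^4 ≡ 7721, 35729^8 ≡ 13804, 35729^16 ≡ 23074, 35729^32 ≡ 25318, 35729^64 ≡ 19594, 35729^128 ≡ 32055, 35729^256 ≡ 24813, 35729^512 ≡ 32116, 35729^1024 ≡ 30167, 35729^2048 ≡ 36183, 35729^4096 ≡ 43537, 35729^8192 ≡ 49965.
13387 = 8192 + 4096 + 1024 + 64 + 8 + 2 + 1, so 35729^13387 ≡ 49965·43537·30167·19594·13804·6830·35729 ≡ 1 (mod 53549).
x_0 = 1.
x_1 = 1^2 mod 53549 = 1.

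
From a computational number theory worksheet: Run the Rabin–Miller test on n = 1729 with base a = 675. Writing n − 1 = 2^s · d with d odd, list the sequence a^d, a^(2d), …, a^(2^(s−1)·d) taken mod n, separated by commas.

n − 1 = 1728 = 2^6 · 27, so s = 6 and d = 27.
x_0 = 675^27 mod 1729 = 1728.
x_1 = 1728^2 mod 1729 = 1.
x_2 = 1^2 mod 1729 = 1.
x_3 = 1^2 mod 1729 = 1.
x_4 = 1^2 mod 1729 = 1.
x_5 = 1^2 mod 1729 = 1.

1728, 1, 1, 1, 1, 1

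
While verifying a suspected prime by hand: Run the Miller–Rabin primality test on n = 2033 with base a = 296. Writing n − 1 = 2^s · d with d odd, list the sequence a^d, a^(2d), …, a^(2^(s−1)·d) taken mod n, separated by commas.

809, 1888, 695, 1204

n − 1 = 2032 = 2^4 · 127, so s = 4 and d = 127.
x_0 = 296^127 mod 2033 = 809.
x_1 = 809^2 mod 2033 = 1888.
x_2 = 1888^2 mod 2033 = 695.
x_3 = 695^2 mod 2033 = 1204.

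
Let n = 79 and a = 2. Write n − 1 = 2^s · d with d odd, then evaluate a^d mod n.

1

n − 1 = 78 = 2^1 · 39, so s = 1 and d = 39.
By repeated squaring, 2^39 ≡ 1 (mod 79).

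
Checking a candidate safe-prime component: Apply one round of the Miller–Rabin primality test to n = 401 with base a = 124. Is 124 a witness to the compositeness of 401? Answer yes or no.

no

n − 1 = 400 = 2^4 · 25, so s = 4 and d = 25.
x_0 = 124^25 mod 401 = 202.
x_0 is neither 1 nor 400, so continue squaring.
x_1 = 202^2 mod 401 = 303.
x_2 = 303^2 mod 401 = 381.
x_3 = 381^2 mod 401 = 400.
x_3 ≡ −1, so 124 is not a witness.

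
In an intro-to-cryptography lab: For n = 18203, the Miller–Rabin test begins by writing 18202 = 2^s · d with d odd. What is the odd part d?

Halving: 18202 → 9101; 9101 is odd.
So 18202 = 2^1 · 9101.

9101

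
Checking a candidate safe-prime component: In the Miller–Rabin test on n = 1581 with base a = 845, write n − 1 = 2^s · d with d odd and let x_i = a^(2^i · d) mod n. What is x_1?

1396

n − 1 = 1580 = 2^2 · 395, so s = 2 and d = 395.
x_0 = 845^395 mod 1581 = 125.
x_1 = 125^2 mod 1581 = 1396.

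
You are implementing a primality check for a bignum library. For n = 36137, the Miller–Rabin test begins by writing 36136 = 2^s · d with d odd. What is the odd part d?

4517

Halving: 36136 → 18068 → 9034 → 4517; 4517 is odd.
So 36136 = 2^3 · 4517.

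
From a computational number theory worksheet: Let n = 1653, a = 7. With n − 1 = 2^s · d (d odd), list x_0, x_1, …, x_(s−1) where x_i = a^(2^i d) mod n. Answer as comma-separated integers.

n − 1 = 1652 = 2^2 · 413, so s = 2 and d = 413.
x_0 = 7^413 mod 1653 = 1132.
x_1 = 1132^2 mod 1653 = 349.

1132, 349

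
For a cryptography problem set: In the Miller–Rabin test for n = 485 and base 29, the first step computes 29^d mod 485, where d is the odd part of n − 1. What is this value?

n − 1 = 484 = 2^2 · 121, so s = 2 and d = 121.
29^121 mod 485 = 444.

444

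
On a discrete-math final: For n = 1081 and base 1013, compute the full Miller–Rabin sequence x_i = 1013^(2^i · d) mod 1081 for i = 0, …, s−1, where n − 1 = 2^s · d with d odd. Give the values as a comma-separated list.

70, 576, 990

n − 1 = 1080 = 2^3 · 135, so s = 3 and d = 135.
x_0 = 1013^135 mod 1081 = 70.
x_1 = 70^2 mod 1081 = 576.
x_2 = 576^2 mod 1081 = 990.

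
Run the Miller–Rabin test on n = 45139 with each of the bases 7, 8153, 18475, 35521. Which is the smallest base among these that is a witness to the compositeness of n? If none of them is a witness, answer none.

n − 1 = 45138 = 2^1 · 22569, so s = 1 and d = 22569.
Base 7: x_0 = 7^22569 mod 45139 = 1. x_0 = 1, so 7 is not a witness.
Base 8153: x_0 = 8153^22569 mod 45139 = 45138. x_0 = 45138 ≡ −1, so 8153 is not a witness.
Base 18475: x_0 = 18475^22569 mod 45139 = 1. x_0 = 1, so 18475 is not a witness.
Base 35521: x_0 = 35521^22569 mod 45139 = 45138. x_0 = 45138 ≡ −1, so 35521 is not a witness.
No listed base is a witness for 45139.

none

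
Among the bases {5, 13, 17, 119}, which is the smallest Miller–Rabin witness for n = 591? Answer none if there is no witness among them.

n − 1 = 590 = 2^1 · 295, so s = 1 and d = 295.
Base 5: x_0 = 5^295 mod 591 = 389. x_0 ∉ {1, 590} and s = 1, so 5 is a Miller–Rabin witness and 591 is composite.
Base 13: x_0 = 13^295 mod 591 = 184. x_0 ∉ {1, 590} and s = 1, so 13 is a Miller–Rabin witness and 591 is composite.
Base 17: x_0 = 17^295 mod 591 = 377. x_0 ∉ {1, 590} and s = 1, so 17 is a Miller–Rabin witness and 591 is composite.
Base 119: x_0 = 119^295 mod 591 = 275. x_0 ∉ {1, 590} and s = 1, so 119 is a Miller–Rabin witness and 591 is composite.
The smallest witness among the given bases is 5.

5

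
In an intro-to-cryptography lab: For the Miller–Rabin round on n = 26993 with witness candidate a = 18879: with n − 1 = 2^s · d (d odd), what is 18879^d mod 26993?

n − 1 = 26992 = 2^4 · 1687, so s = 4 and d = 1687.
18879^1687 mod 26993 = 1.

1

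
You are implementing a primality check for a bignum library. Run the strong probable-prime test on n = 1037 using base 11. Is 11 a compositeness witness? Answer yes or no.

yes

n − 1 = 1036 = 2^2 · 259, so s = 2 and d = 259.
Repeated squaring mod 1037: 11^1 ≡ 11, 11^2 ≡ 121, 11^4 ≡ 123, 11^8 ≡ 611, 11^16 ≡ 1, 11^32 ≡ 1, 11^64 ≡ 1, 11^128 ≡ 1, 11^256 ≡ 1.
259 = 256 + 2 + 1, so 11^259 ≡ 1·121·11 ≡ 294 (mod 1037).
x_0 = 11^259 mod 1037 = 294.
x_0 is neither 1 nor 1036, so continue squaring.
x_1 = 294^2 mod 1037 = 365.
Reached i = s−1 = 1 without hitting −1: 11 is a Miller–Rabin witness and 1037 is composite.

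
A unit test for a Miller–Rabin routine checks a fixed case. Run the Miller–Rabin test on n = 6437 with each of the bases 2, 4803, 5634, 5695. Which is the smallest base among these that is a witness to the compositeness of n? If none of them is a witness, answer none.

2

n − 1 = 6436 = 2^2 · 1609, so s = 2 and d = 1609.
Base 2: x_0 = 2^1609 mod 6437 = 4612. x_0 is neither 1 nor 6436, so continue squaring. x_1 = 4612^2 mod 6437 = 2696. Reached i = s−1 = 1 without hitting −1: 2 is a Miller–Rabin witness and 6437 is composite.
Base 4803: x_0 = 4803^1609 mod 6437 = 4652. x_0 is neither 1 nor 6436, so continue squaring. x_1 = 4652^2 mod 6437 = 6347. Reached i = s−1 = 1 without hitting −1: 4803 is a Miller–Rabin witness and 6437 is composite.
Base 5634: x_0 = 5634^1609 mod 6437 = 1789. x_0 is neither 1 nor 6436, so continue squaring. x_1 = 1789^2 mod 6437 = 1332. Reached i = s−1 = 1 without hitting −1: 5634 is a Miller–Rabin witness and 6437 is composite.
Base 5695: x_0 = 5695^1609 mod 6437 = 1978. x_0 is neither 1 nor 6436, so continue squaring. x_1 = 1978^2 mod 6437 = 5225. Reached i = s−1 = 1 without hitting −1: 5695 is a Miller–Rabin witness and 6437 is composite.
The smallest witness among the given bases is 2.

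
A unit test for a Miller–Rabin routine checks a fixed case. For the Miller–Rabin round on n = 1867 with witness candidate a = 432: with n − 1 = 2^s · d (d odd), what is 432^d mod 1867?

1866

n − 1 = 1866 = 2^1 · 933, so s = 1 and d = 933.
Repeated squaring mod 1867: 432^1 ≡ 432, 432^2 ≡ 1791, 432^4 ≡ 175, 432^8 ≡ 753, 432^16 ≡ 1308, 432^32 ≡ 692, 432^64 ≡ 912, 432^128 ≡ 929, 432^256 ≡ 487, 432^512 ≡ 60.
933 = 512 + 256 + 128 + 32 + 4 + 1, so 432^933 ≡ 60·487·929·692·175·432 ≡ 1866 (mod 1867).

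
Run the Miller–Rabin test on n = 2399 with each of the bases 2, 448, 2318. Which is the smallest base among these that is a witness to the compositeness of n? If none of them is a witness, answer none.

none

n − 1 = 2398 = 2^1 · 1199, so s = 1 and d = 1199.
Base 2: x_0 = 2^1199 mod 2399 = 1. x_0 = 1, so 2 is not a witness.
Base 448: x_0 = 448^1199 mod 2399 = 1. x_0 = 1, so 448 is not a witness.
Base 2318: x_0 = 2318^1199 mod 2399 = 2398. x_0 = 2398 ≡ −1, so 2318 is not a witness.
No listed base is a witness for 2399.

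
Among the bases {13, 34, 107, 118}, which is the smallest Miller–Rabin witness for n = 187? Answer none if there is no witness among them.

n − 1 = 186 = 2^1 · 93, so s = 1 and d = 93.
Base 13: x_0 = 13^93 mod 187 = 30. x_0 ∉ {1, 186} and s = 1, so 13 is a Miller–Rabin witness and 187 is composite.
Base 34: x_0 = 34^93 mod 187 = 34. x_0 ∉ {1, 186} and s = 1, so 34 is a Miller–Rabin witness and 187 is composite.
Base 107: x_0 = 107^93 mod 187 = 105. x_0 ∉ {1, 186} and s = 1, so 107 is a Miller–Rabin witness and 187 is composite.
Base 118: x_0 = 118^93 mod 187 = 50. x_0 ∉ {1, 186} and s = 1, so 118 is a Miller–Rabin witness and 187 is composite.
The smallest witness among the given bases is 13.

13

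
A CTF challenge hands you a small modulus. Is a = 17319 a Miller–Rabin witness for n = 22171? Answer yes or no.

no

n − 1 = 22170 = 2^1 · 11085, so s = 1 and d = 11085.
x_0 = 17319^11085 mod 22171 = 1.
x_0 = 1, so 17319 is not a witness.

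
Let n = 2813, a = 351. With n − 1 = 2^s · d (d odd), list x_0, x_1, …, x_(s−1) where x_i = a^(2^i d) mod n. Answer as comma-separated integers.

1593, 323

n − 1 = 2812 = 2^2 · 703, so s = 2 and d = 703.
x_0 = 351^703 mod 2813 = 1593.
x_1 = 1593^2 mod 2813 = 323.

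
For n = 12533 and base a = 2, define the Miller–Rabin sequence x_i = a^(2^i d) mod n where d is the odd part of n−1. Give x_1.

n − 1 = 12532 = 2^2 · 3133, so s = 2 and d = 3133.
Repeated squaring mod 12533: 2^1 ≡ 2, 2^2 ≡ 4, 2^4 ≡ 16, 2^8 ≡ 256, 2^16 ≡ 2871, 2^32 ≡ 8460, 2^64 ≡ 8170, 2^128 ≡ 10675, 2^256 ≡ 5589, 2^512 ≡ 4685, 2^1024 ≡ 3942, 2^2048 ≡ 10977.
3133 = 2048 + 1024 + 32 + 16 + 8 + 4 + 1, so 2^3133 ≡ 10977·3942·8460·2871·256·16·2 ≡ 11967 (mod 12533).
x_0 = 11967.
x_1 = 11967^2 mod 12533 = 7031.

7031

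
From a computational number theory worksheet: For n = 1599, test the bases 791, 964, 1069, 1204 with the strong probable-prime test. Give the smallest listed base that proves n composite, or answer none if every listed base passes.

791

n − 1 = 1598 = 2^1 · 799, so s = 1 and d = 799.
Base 791: x_0 = 791^799 mod 1599 = 1172. x_0 ∉ {1, 1598} and s = 1, so 791 is a Miller–Rabin witness and 1599 is composite.
Base 964: x_0 = 964^799 mod 1599 = 1519. x_0 ∉ {1, 1598} and s = 1, so 964 is a Miller–Rabin witness and 1599 is composite.
Base 1069: x_0 = 1069^799 mod 1599 = 55. x_0 ∉ {1, 1598} and s = 1, so 1069 is a Miller–Rabin witness and 1599 is composite.
Base 1204: x_0 = 1204^799 mod 1599 = 421. x_0 ∉ {1, 1598} and s = 1, so 1204 is a Miller–Rabin witness and 1599 is composite.
The smallest witness among the given bases is 791.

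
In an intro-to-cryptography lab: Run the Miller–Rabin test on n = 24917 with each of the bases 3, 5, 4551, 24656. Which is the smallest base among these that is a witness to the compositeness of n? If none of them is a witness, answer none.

n − 1 = 24916 = 2^2 · 6229, so s = 2 and d = 6229.
Base 3: x_0 = 3^6229 mod 24917 = 21122. x_0 is neither 1 nor 24916, so continue squaring. x_1 = 21122^2 mod 24917 = 24916. x_1 ≡ −1, so 3 is not a witness.
Base 5: x_0 = 5^6229 mod 24917 = 21122. x_0 is neither 1 nor 24916, so continue squaring. x_1 = 21122^2 mod 24917 = 24916. x_1 ≡ −1, so 5 is not a witness.
Base 4551: x_0 = 4551^6229 mod 24917 = 24916. x_0 = 24916 ≡ −1, so 4551 is not a witness.
Base 24656: x_0 = 24656^6229 mod 24917 = 24916. x_0 = 24916 ≡ −1, so 24656 is not a witness.
No listed base is a witness for 24917.

none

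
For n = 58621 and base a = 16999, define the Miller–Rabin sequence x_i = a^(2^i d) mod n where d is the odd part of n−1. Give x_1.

11347

n − 1 = 58620 = 2^2 · 14655, so s = 2 and d = 14655.
x_0 = 16999^14655 mod 58621 = 52947.
x_1 = 52947^2 mod 58621 = 11347.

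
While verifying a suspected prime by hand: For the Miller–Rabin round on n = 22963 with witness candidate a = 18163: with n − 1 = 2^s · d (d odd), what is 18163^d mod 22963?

n − 1 = 22962 = 2^1 · 11481, so s = 1 and d = 11481.
18163^11481 mod 22963 = 1.

1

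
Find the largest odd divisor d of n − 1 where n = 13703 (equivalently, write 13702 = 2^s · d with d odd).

Halving: 13702 → 6851; 6851 is odd.
So 13702 = 2^1 · 6851.

6851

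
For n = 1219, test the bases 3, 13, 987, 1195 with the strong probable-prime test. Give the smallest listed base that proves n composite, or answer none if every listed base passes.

3

n − 1 = 1218 = 2^1 · 609, so s = 1 and d = 609.
Base 3: x_0 = 3^609 mod 1219 = 403. x_0 ∉ {1, 1218} and s = 1, so 3 is a Miller–Rabin witness and 1219 is composite.
Base 13: x_0 = 13^609 mod 1219 = 1076. x_0 ∉ {1, 1218} and s = 1, so 13 is a Miller–Rabin witness and 1219 is composite.
Base 987: x_0 = 987^609 mod 1219 = 1019. x_0 ∉ {1, 1218} and s = 1, so 987 is a Miller–Rabin witness and 1219 is composite.
Base 1195: x_0 = 1195^609 mod 1219 = 91. x_0 ∉ {1, 1218} and s = 1, so 1195 is a Miller–Rabin witness and 1219 is composite.
The smallest witness among the given bases is 3.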